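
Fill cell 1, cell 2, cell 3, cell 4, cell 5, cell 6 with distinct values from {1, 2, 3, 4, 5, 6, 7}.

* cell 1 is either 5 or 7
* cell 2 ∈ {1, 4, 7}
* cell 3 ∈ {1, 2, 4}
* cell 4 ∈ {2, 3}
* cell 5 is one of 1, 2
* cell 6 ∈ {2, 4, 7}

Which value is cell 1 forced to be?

The 6 variables draw from only 6 values {1, 2, 3, 4, 5, 7}, so each is used; only cell 4 can be 3, hence cell 4 = 3.
Among the 5 still-open variables, 5 fits only cell 1 (and all 5 values in {1, 2, 4, 5, 7} must be used), so cell 1 = 5.

5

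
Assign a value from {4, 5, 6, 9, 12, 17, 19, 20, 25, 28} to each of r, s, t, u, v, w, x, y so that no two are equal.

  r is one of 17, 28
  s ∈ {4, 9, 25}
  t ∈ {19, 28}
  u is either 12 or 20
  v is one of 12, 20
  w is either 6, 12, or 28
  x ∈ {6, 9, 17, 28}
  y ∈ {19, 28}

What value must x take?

9

t and y between them cover only {19, 28} — a naked pair. Remove those values from r, w, x.
r's domain is down to {17}, so r = 17. Eliminate 17 elsewhere: x.
The 2 variables u and v are confined to {12, 20}, which locks those values in; drop them from w.
w's domain is down to {6}, so w = 6. Eliminate 6 elsewhere: x.
So x = 9.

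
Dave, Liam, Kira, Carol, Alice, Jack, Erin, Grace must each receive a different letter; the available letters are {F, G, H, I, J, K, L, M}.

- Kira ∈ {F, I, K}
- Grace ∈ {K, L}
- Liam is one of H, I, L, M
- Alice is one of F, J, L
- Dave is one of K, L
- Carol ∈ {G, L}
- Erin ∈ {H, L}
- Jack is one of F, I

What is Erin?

Among the 8 variables, G fits only Carol (and all 8 values in {F, G, H, I, J, K, L, M} must be used), so Carol = G.
Among the 7 still-open variables, J fits only Alice (and all 7 values in {F, H, I, J, K, L, M} must be used), so Alice = J.
The 6 still-open variables together cover exactly {F, H, I, K, L, M} — 6 values for 6 variables — and M appears only in Liam's list, so Liam = M.
The 5 still-open variables together cover exactly {F, H, I, K, L} — 5 values for 5 variables — and H appears only in Erin's list, so Erin = H.

H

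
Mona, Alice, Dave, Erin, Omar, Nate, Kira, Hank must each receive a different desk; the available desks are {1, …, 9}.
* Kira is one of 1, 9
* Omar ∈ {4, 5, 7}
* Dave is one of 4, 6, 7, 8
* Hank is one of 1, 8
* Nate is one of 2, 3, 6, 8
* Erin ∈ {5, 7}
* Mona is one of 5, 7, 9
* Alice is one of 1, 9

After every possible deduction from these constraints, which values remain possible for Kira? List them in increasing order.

1, 9

Alice and Kira share exactly the 2 values {1, 9}; by pigeonhole those values go to them, so strike 1, 9 from Mona, Hank.
Hank has just one choice, so Hank = 8. Remove 8 from Dave, Nate.
Mona and Erin between them cover only {5, 7} — a naked pair. Remove those values from Dave, Omar.
Omar must be 4 (only option left). Remove 4 from Dave.
Dave must be 6 (only option left). Strike 6 from Nate.
No further eliminations apply; Kira can still be any of 1, 9.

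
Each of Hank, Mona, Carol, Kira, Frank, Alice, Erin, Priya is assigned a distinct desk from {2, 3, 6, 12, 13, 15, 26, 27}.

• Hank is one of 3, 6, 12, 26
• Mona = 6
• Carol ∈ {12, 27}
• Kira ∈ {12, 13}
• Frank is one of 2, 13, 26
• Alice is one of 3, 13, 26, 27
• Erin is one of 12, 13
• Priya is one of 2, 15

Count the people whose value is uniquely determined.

Mona's domain is down to {6}, so Mona = 6. So Hank can't be 6.
The 7 still-open variables draw from only 7 values {2, 3, 12, 13, 15, 26, 27}, so each is used; only Priya can be 15, hence Priya = 15.
The 6 still-open variables together cover exactly {2, 3, 12, 13, 26, 27} — 6 values for 6 variables — and 2 appears only in Frank's list, so Frank = 2.
The 2 variables Kira and Erin are confined to {12, 13}, which locks those values in; drop them from Hank, Carol, Alice.
That leaves Carol = 27. Strike 27 from Alice.
Determined: Mona=6, Carol=27, Frank=2, Priya=15. The other people each still have more than one consistent value. That makes 4.

4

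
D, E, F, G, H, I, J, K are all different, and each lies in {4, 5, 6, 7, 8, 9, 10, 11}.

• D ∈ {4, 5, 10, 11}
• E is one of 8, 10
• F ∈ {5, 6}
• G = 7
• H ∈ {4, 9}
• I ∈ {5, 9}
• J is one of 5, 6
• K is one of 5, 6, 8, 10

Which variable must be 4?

H

G's domain is down to {7}, so G = 7.
The 7 still-open variables together cover exactly {4, 5, 6, 8, 9, 10, 11} — 7 values for 7 variables — and 11 appears only in D's list, so D = 11.
The 6 still-open variables together cover exactly {4, 5, 6, 8, 9, 10} — 6 values for 6 variables — and 4 appears only in H's list, so H = 4.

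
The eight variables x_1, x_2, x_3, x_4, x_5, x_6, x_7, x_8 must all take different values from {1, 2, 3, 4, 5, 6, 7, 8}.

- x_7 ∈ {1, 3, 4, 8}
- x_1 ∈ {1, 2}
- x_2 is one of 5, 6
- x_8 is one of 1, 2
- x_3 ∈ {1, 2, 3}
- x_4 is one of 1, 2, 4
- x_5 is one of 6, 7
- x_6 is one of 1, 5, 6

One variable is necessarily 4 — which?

x_4

The 8 variables together cover exactly {1, 2, 3, 4, 5, 6, 7, 8} — 8 values for 8 variables — and 7 appears only in x_5's list, so x_5 = 7.
Among the 7 still-open variables, 8 fits only x_7 (and all 7 values in {1, 2, 3, 4, 5, 6, 8} must be used), so x_7 = 8.
The 6 still-open variables together cover exactly {1, 2, 3, 4, 5, 6} — 6 values for 6 variables — and 3 appears only in x_3's list, so x_3 = 3.
The 5 still-open variables together cover exactly {1, 2, 4, 5, 6} — 5 values for 5 variables — and 4 appears only in x_4's list, so x_4 = 4.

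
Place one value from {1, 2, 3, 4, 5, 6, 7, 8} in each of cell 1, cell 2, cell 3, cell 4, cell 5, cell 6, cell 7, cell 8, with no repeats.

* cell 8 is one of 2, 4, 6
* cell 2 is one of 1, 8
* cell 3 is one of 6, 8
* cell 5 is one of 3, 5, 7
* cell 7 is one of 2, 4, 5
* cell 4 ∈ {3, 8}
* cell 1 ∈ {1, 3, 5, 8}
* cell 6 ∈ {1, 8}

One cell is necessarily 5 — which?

cell 1

Among the 8 variables, 7 fits only cell 5 (and all 8 values in {1, 2, 3, 4, 5, 6, 7, 8} must be used), so cell 5 = 7.
cell 2 and cell 6 between them cover only {1, 8} — a naked pair. Remove those values from cell 1, cell 3, cell 4.
cell 3's domain is down to {6}, so cell 3 = 6. Eliminate 6 elsewhere: cell 8.
That leaves cell 4 = 3. Strike 3 from cell 1.
So 5 goes to cell 1.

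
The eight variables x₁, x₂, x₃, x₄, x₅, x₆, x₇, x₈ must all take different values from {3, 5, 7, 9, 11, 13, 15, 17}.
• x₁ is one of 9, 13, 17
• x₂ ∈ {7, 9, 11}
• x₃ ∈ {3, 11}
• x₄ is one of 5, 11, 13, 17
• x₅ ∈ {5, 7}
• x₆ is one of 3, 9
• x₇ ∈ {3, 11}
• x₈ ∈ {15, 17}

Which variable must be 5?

The 8 variables draw from only 8 values {3, 5, 7, 9, 11, 13, 15, 17}, so each is used; only x₈ can be 15, hence x₈ = 15.
The 2 variables x₃ and x₇ are confined to {3, 11}, which locks those values in; drop them from x₂, x₄, x₆.
That leaves x₆ = 9. Strike 9 from x₁, x₂.
x₂ must be 7 (only option left). Remove 7 from x₅.
So 5 goes to x₅.

x₅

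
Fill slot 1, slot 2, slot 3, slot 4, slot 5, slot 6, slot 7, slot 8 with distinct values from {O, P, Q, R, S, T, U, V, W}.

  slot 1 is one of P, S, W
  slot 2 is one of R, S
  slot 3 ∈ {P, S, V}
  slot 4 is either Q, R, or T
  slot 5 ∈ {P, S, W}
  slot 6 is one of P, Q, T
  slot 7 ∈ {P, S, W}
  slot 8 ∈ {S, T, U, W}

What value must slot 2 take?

R

Among the 8 variables, U fits only slot 8 (and all 8 values in {P, Q, R, S, T, U, V, W} must be used), so slot 8 = U.
Among the 7 still-open variables, V fits only slot 3 (and all 7 values in {P, Q, R, S, T, V, W} must be used), so slot 3 = V.
slot 1, slot 5, slot 7 between them cover only {P, S, W} — a naked triple. Remove those values from slot 2, slot 6.
So slot 2 = R.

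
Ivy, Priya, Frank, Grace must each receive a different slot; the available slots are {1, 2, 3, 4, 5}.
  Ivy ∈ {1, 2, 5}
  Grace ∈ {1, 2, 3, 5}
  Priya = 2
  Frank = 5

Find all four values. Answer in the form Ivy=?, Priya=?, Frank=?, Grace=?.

Ivy=1, Priya=2, Frank=5, Grace=3

Priya must be 2 (only option left). Strike 2 from Ivy, Grace.
Frank's domain is down to {5}, so Frank = 5. Remove 5 from Ivy, Grace.
That leaves Ivy = 1. Remove 1 from Grace.
Grace has just one choice, so Grace = 3.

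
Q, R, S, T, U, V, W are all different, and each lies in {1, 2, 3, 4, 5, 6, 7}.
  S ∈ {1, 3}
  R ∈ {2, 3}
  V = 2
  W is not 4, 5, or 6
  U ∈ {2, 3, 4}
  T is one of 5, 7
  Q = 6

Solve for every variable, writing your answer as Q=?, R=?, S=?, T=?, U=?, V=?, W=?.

Q=6, R=3, S=1, T=5, U=4, V=2, W=7

Q must be 6 (only option left).
V must be 2 (only option left). Remove 2 from R, U, W.
R has just one choice, so R = 3. So S, U, W can't be 3.
S's domain is down to {1}, so S = 1. Strike 1 from W.
That leaves U = 4.
That leaves W = 7. Eliminate 7 elsewhere: T.
T has just one choice, so T = 5.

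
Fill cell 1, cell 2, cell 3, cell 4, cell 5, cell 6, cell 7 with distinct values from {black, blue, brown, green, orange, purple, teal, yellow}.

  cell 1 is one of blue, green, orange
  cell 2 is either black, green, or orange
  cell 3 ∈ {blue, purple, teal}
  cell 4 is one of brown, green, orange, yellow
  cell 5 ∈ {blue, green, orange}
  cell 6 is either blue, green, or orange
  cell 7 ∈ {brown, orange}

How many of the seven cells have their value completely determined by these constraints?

3

The 3 variables cell 1, cell 5, cell 6 are confined to {blue, green, orange}, which locks those values in; drop them from cell 2, cell 3, cell 4, cell 7.
cell 2 must be black (only option left).
cell 7 must be brown (only option left). Eliminate brown elsewhere: cell 4.
cell 4's domain is down to {yellow}, so cell 4 = yellow.
Determined: cell 2=black, cell 4=yellow, cell 7=brown. The other cells each still have more than one consistent value. That makes 3.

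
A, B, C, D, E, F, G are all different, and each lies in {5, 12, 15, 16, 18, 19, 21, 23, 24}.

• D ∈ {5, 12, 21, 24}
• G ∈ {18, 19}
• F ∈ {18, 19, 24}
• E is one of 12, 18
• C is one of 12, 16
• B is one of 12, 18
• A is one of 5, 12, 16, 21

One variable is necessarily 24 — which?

B and E share exactly the 2 values {12, 18}; by pigeonhole those values go to them, so strike 12, 18 from A, C, D, F, G.
C has just one choice, so C = 16. Strike 16 from A.
G must be 19 (only option left). Eliminate 19 elsewhere: F.
So 24 goes to F.

F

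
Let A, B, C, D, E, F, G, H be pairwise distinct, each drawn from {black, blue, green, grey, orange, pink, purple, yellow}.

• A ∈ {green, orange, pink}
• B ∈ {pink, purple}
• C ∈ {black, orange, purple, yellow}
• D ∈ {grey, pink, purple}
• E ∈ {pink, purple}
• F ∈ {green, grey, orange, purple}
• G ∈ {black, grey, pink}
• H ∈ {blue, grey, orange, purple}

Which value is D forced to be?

grey

Among the 8 variables, blue fits only H (and all 8 values in {black, blue, green, grey, orange, pink, purple, yellow} must be used), so H = blue.
Among the 7 still-open variables, yellow fits only C (and all 7 values in {black, green, grey, orange, pink, purple, yellow} must be used), so C = yellow.
The 6 still-open variables together cover exactly {black, green, grey, orange, pink, purple} — 6 values for 6 variables — and black appears only in G's list, so G = black.
The 2 variables B and E are confined to {pink, purple}, which locks those values in; drop them from A, D, F.
So D = grey.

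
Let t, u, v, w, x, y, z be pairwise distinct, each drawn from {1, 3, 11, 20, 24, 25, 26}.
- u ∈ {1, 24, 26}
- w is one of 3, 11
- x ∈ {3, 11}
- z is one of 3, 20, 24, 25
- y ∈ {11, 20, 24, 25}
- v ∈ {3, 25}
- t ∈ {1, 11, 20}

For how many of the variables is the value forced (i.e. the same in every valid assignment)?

Among the 7 variables, 26 fits only u (and all 7 values in {1, 3, 11, 20, 24, 25, 26} must be used), so u = 26.
Among the 6 still-open variables, 1 fits only t (and all 6 values in {1, 3, 11, 20, 24, 25} must be used), so t = 1.
The 2 variables w and x are confined to {3, 11}, which locks those values in; drop them from v, y, z.
That leaves v = 25. Strike 25 from y, z.
Determined: t=1, u=26, v=25. The other variables each still have more than one consistent value. That makes 3.

3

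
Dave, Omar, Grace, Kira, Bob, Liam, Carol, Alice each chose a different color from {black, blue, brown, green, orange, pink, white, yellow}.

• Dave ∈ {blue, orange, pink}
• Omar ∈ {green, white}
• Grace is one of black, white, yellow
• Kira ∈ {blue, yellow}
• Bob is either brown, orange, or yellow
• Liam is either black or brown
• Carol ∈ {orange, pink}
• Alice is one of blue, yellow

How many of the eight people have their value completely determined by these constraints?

Among the 8 variables, green fits only Omar (and all 8 values in {black, blue, brown, green, orange, pink, white, yellow} must be used), so Omar = green.
The 7 still-open variables together cover exactly {black, blue, brown, orange, pink, white, yellow} — 7 values for 7 variables — and white appears only in Grace's list, so Grace = white.
The 6 still-open variables draw from only 6 values {black, blue, brown, orange, pink, yellow}, so each is used; only Liam can be black, hence Liam = black.
The 5 still-open variables together cover exactly {blue, brown, orange, pink, yellow} — 5 values for 5 variables — and brown appears only in Bob's list, so Bob = brown.
Kira and Alice share exactly the 2 values {blue, yellow}; by pigeonhole those values go to them, so strike blue, yellow from Dave.
Determined: Omar=green, Grace=white, Bob=brown, Liam=black. The other people each still have more than one consistent value. That makes 4.

4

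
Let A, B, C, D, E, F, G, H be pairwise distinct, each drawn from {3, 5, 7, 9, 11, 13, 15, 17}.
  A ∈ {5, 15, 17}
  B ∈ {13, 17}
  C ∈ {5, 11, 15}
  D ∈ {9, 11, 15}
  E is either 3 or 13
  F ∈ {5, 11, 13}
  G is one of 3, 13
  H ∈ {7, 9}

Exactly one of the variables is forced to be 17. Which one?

B

The 8 variables together cover exactly {3, 5, 7, 9, 11, 13, 15, 17} — 8 values for 8 variables — and 7 appears only in H's list, so H = 7.
The 7 still-open variables together cover exactly {3, 5, 9, 11, 13, 15, 17} — 7 values for 7 variables — and 9 appears only in D's list, so D = 9.
The 2 variables E and G are confined to {3, 13}, which locks those values in; drop them from B, F.
So 17 goes to B.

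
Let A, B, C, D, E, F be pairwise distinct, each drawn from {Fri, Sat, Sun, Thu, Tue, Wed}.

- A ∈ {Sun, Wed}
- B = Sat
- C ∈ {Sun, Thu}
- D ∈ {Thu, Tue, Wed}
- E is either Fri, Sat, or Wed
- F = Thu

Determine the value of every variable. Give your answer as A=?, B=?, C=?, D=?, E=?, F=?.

A=Wed, B=Sat, C=Sun, D=Tue, E=Fri, F=Thu

B has just one choice, so B = Sat. So E can't be Sat.
That leaves F = Thu. Eliminate Thu elsewhere: C, D.
C's domain is down to {Sun}, so C = Sun. Eliminate Sun elsewhere: A.
A's domain is down to {Wed}, so A = Wed. So D, E can't be Wed.
D's domain is down to {Tue}, so D = Tue.
E's domain is down to {Fri}, so E = Fri.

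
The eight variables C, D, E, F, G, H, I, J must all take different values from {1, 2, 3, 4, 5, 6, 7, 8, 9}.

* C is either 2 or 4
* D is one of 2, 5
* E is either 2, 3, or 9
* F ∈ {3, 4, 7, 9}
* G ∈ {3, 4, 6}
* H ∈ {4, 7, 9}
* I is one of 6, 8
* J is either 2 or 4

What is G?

The 8 variables together cover exactly {2, 3, 4, 5, 6, 7, 8, 9} — 8 values for 8 variables — and 5 appears only in D's list, so D = 5.
The 7 still-open variables together cover exactly {2, 3, 4, 6, 7, 8, 9} — 7 values for 7 variables — and 8 appears only in I's list, so I = 8.
The 6 still-open variables draw from only 6 values {2, 3, 4, 6, 7, 9}, so each is used; only G can be 6, hence G = 6.

6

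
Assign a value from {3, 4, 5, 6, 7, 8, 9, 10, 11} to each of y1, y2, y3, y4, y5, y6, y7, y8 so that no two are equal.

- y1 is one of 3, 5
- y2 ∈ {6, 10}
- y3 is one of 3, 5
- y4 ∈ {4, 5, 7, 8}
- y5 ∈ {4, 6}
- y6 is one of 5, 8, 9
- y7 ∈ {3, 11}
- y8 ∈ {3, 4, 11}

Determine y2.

y1 and y3 between them cover only {3, 5} — a naked pair. Remove those values from y4, y6, y7, y8.
y7 has just one choice, so y7 = 11. So y8 can't be 11.
y8 must be 4 (only option left). Remove 4 from y4, y5.
y5 must be 6 (only option left). So y2 can't be 6.
So y2 = 10.

10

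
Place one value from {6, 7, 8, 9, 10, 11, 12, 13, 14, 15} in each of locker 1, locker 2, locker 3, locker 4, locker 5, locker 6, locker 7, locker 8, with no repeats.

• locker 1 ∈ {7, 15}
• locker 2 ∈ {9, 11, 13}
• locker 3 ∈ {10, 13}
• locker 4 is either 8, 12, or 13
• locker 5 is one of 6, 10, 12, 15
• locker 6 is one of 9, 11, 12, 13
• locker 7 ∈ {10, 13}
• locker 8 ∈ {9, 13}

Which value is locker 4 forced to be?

8

locker 3 and locker 7 share exactly the 2 values {10, 13}; by pigeonhole those values go to them, so strike 10, 13 from locker 2, locker 4, locker 5, locker 6, locker 8.
locker 8's domain is down to {9}, so locker 8 = 9. Eliminate 9 elsewhere: locker 2, locker 6.
That leaves locker 2 = 11. Remove 11 from locker 6.
That leaves locker 6 = 12. Strike 12 from locker 4, locker 5.
So locker 4 = 8.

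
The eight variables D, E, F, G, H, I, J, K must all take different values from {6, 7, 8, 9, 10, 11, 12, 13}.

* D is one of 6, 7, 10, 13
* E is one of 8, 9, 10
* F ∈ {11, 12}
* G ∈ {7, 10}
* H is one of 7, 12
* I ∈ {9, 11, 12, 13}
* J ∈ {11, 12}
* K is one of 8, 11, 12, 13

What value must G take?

10

Among the 8 variables, 6 fits only D (and all 8 values in {6, 7, 8, 9, 10, 11, 12, 13} must be used), so D = 6.
The 2 variables F and J are confined to {11, 12}, which locks those values in; drop them from H, I, K.
That leaves H = 7. Eliminate 7 elsewhere: G.
So G = 10.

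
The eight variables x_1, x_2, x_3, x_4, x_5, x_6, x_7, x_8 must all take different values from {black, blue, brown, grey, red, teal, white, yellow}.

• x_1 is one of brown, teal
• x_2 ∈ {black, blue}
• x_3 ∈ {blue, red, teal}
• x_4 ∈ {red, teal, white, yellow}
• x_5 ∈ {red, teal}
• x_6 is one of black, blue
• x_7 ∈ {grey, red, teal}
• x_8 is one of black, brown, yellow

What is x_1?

brown

Among the 8 variables, grey fits only x_7 (and all 8 values in {black, blue, brown, grey, red, teal, white, yellow} must be used), so x_7 = grey.
The 7 still-open variables draw from only 7 values {black, blue, brown, red, teal, white, yellow}, so each is used; only x_4 can be white, hence x_4 = white.
Among the 6 still-open variables, yellow fits only x_8 (and all 6 values in {black, blue, brown, red, teal, yellow} must be used), so x_8 = yellow.
Among the 5 still-open variables, brown fits only x_1 (and all 5 values in {black, blue, brown, red, teal} must be used), so x_1 = brown.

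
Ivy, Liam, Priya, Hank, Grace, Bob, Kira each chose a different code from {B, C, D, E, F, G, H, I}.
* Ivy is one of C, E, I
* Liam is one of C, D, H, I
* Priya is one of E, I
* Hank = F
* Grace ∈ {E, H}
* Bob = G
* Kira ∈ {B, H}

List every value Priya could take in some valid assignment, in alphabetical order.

Hank must be F (only option left).
Bob has just one choice, so Bob = G.
No further eliminations apply; Priya can still be any of E, I.

E, I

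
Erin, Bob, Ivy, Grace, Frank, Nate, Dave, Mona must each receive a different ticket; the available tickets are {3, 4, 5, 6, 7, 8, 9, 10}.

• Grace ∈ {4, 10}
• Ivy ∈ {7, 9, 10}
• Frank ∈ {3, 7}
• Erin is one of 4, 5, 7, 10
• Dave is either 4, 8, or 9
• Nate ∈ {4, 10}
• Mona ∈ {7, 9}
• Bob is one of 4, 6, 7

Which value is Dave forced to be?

Among the 8 variables, 3 fits only Frank (and all 8 values in {3, 4, 5, 6, 7, 8, 9, 10} must be used), so Frank = 3.
Among the 7 still-open variables, 5 fits only Erin (and all 7 values in {4, 5, 6, 7, 8, 9, 10} must be used), so Erin = 5.
The 6 still-open variables draw from only 6 values {4, 6, 7, 8, 9, 10}, so each is used; only Bob can be 6, hence Bob = 6.
Among the 5 still-open variables, 8 fits only Dave (and all 5 values in {4, 7, 8, 9, 10} must be used), so Dave = 8.

8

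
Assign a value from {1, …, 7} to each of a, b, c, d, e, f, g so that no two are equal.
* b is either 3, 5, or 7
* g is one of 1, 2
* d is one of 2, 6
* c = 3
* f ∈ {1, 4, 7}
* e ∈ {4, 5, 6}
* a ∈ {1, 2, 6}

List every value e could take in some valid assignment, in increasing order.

c must be 3 (only option left). So b can't be 3.
The 3 variables a, d, g are confined to {1, 2, 6}, which locks those values in; drop them from e, f.
No further eliminations apply; e can still be any of 4, 5.

4, 5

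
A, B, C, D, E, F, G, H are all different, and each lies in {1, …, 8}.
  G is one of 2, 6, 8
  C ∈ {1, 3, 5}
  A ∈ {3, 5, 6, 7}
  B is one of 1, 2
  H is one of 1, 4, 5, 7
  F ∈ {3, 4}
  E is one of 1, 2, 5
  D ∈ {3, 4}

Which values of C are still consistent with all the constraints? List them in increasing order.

The 8 variables together cover exactly {1, 2, 3, 4, 5, 6, 7, 8} — 8 values for 8 variables — and 8 appears only in G's list, so G = 8.
Among the 7 still-open variables, 6 fits only A (and all 7 values in {1, 2, 3, 4, 5, 6, 7} must be used), so A = 6.
The 6 still-open variables draw from only 6 values {1, 2, 3, 4, 5, 7}, so each is used; only H can be 7, hence H = 7.
The 2 variables D and F are confined to {3, 4}, which locks those values in; drop them from C.
No further eliminations apply; C can still be any of 1, 5.

1, 5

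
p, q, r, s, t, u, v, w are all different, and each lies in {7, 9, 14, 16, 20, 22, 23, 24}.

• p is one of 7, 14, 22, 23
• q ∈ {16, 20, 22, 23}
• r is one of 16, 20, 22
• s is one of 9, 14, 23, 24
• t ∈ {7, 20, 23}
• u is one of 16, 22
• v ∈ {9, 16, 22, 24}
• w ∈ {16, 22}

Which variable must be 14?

p

u and w share exactly the 2 values {16, 22}; by pigeonhole those values go to them, so strike 16, 22 from p, q, r, v.
r's domain is down to {20}, so r = 20. Remove 20 from q, t.
That leaves q = 23. Remove 23 from p, s, t.
t must be 7 (only option left). So p can't be 7.
So 14 goes to p.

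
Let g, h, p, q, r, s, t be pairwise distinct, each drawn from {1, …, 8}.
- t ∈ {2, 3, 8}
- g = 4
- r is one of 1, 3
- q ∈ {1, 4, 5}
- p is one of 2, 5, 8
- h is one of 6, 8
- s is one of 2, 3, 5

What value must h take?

g must be 4 (only option left). Eliminate 4 elsewhere: q.
The 6 still-open variables draw from only 6 values {1, 2, 3, 5, 6, 8}, so each is used; only h can be 6, hence h = 6.

6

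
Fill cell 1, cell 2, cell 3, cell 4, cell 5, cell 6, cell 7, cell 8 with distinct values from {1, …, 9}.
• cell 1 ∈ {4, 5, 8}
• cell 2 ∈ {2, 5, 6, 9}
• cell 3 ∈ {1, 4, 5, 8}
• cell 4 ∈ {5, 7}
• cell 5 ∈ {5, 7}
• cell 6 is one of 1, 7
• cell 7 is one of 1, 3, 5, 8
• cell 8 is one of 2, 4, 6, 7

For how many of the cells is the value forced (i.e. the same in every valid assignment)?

cell 4 and cell 5 share exactly the 2 values {5, 7}; by pigeonhole those values go to them, so strike 5, 7 from cell 1, cell 2, cell 3, cell 6, cell 7, cell 8.
cell 6 must be 1 (only option left). Eliminate 1 elsewhere: cell 3, cell 7.
cell 1 and cell 3 between them cover only {4, 8} — a naked pair. Remove those values from cell 7, cell 8.
That leaves cell 7 = 3.
Determined: cell 6=1, cell 7=3. The other cells each still have more than one consistent value. That makes 2.

2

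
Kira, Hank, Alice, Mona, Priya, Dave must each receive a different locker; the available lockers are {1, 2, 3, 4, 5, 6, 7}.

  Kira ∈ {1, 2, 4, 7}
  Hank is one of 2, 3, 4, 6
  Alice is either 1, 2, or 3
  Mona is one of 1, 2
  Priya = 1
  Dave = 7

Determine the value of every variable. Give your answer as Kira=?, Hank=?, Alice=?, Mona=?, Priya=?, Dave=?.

Priya's domain is down to {1}, so Priya = 1. Remove 1 from Kira, Alice, Mona.
Dave must be 7 (only option left). So Kira can't be 7.
Mona has just one choice, so Mona = 2. Strike 2 from Kira, Hank, Alice.
Kira must be 4 (only option left). Remove 4 from Hank.
Alice must be 3 (only option left). So Hank can't be 3.
Hank's domain is down to {6}, so Hank = 6.

Kira=4, Hank=6, Alice=3, Mona=2, Priya=1, Dave=7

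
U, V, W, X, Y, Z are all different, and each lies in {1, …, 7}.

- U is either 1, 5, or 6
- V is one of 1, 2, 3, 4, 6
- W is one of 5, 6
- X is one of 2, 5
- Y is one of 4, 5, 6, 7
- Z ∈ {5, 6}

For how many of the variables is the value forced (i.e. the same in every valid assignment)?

2

W and Z share exactly the 2 values {5, 6}; by pigeonhole those values go to them, so strike 5, 6 from U, V, X, Y.
That leaves U = 1. Remove 1 from V.
That leaves X = 2. Strike 2 from V.
Determined: U=1, X=2. The other variables each still have more than one consistent value. That makes 2.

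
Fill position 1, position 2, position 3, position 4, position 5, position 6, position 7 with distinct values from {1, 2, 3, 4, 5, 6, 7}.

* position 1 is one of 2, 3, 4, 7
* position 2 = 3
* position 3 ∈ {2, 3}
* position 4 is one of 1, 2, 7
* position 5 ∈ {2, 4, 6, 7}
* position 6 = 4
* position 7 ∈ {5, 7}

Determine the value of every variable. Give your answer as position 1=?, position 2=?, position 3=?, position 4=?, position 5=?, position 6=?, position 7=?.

position 2 must be 3 (only option left). So position 1, position 3 can't be 3.
That leaves position 3 = 2. Strike 2 from position 1, position 4, position 5.
position 6's domain is down to {4}, so position 6 = 4. So position 1, position 5 can't be 4.
position 1's domain is down to {7}, so position 1 = 7. Remove 7 from position 4, position 5, position 7.
position 4 must be 1 (only option left).
position 5's domain is down to {6}, so position 5 = 6.
That leaves position 7 = 5.

position 1=7, position 2=3, position 3=2, position 4=1, position 5=6, position 6=4, position 7=5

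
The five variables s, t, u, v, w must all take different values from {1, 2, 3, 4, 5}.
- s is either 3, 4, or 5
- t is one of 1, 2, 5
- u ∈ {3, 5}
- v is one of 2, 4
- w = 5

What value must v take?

2

w's domain is down to {5}, so w = 5. Strike 5 from s, t, u.
u has just one choice, so u = 3. Eliminate 3 elsewhere: s.
That leaves s = 4. Eliminate 4 elsewhere: v.
So v = 2.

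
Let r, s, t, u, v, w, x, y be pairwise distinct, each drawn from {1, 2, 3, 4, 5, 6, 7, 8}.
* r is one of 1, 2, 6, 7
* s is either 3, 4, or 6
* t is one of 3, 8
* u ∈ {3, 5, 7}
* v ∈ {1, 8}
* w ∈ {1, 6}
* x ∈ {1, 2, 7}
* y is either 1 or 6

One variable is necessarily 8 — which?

v

The 8 variables draw from only 8 values {1, 2, 3, 4, 5, 6, 7, 8}, so each is used; only s can be 4, hence s = 4.
The 7 still-open variables draw from only 7 values {1, 2, 3, 5, 6, 7, 8}, so each is used; only u can be 5, hence u = 5.
Among the 6 still-open variables, 3 fits only t (and all 6 values in {1, 2, 3, 6, 7, 8} must be used), so t = 3.
Among the 5 still-open variables, 8 fits only v (and all 5 values in {1, 2, 6, 7, 8} must be used), so v = 8.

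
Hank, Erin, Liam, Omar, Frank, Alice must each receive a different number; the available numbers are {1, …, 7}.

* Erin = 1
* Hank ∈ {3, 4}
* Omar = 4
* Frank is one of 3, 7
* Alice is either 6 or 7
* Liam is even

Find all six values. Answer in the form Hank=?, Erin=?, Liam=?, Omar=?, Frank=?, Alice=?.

Hank=3, Erin=1, Liam=2, Omar=4, Frank=7, Alice=6

Erin must be 1 (only option left).
Omar has just one choice, so Omar = 4. Strike 4 from Hank, Liam.
Hank must be 3 (only option left). Remove 3 from Frank.
That leaves Frank = 7. Eliminate 7 elsewhere: Alice.
Alice has just one choice, so Alice = 6. Strike 6 from Liam.
Liam must be 2 (only option left).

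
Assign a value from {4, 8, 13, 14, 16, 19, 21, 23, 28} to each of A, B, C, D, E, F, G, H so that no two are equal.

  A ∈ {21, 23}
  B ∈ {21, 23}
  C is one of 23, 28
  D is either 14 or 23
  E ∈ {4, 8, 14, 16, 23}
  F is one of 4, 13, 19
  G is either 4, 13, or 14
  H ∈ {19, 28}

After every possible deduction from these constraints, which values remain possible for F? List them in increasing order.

A and B between them cover only {21, 23} — a naked pair. Remove those values from C, D, E.
C has just one choice, so C = 28. Eliminate 28 elsewhere: H.
D has just one choice, so D = 14. Eliminate 14 elsewhere: E, G.
H has just one choice, so H = 19. So F can't be 19.
F and G between them cover only {4, 13} — a naked pair. Remove those values from E.
No further eliminations apply; F can still be any of 4, 13.

4, 13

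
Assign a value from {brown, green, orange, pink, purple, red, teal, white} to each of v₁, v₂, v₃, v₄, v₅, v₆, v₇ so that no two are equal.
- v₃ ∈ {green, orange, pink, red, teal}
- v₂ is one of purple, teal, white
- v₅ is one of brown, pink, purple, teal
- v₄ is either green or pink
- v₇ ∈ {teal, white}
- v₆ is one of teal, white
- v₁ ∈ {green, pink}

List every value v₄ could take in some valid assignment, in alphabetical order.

green, pink

v₁ and v₄ between them cover only {green, pink} — a naked pair. Remove those values from v₃, v₅.
The 2 variables v₆ and v₇ are confined to {teal, white}, which locks those values in; drop them from v₂, v₃, v₅.
v₂ must be purple (only option left). Eliminate purple elsewhere: v₅.
v₅ has just one choice, so v₅ = brown.
No further eliminations apply; v₄ can still be any of green, pink.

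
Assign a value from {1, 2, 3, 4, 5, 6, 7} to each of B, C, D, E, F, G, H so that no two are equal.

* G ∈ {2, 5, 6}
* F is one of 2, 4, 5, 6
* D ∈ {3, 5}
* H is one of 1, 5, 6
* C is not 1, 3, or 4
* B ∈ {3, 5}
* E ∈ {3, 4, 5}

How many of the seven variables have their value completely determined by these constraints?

3

Among the 7 variables, 1 fits only H (and all 7 values in {1, 2, 3, 4, 5, 6, 7} must be used), so H = 1.
The 6 still-open variables draw from only 6 values {2, 3, 4, 5, 6, 7}, so each is used; only C can be 7, hence C = 7.
B and D share exactly the 2 values {3, 5}; by pigeonhole those values go to them, so strike 3, 5 from E, F, G.
E has just one choice, so E = 4. So F can't be 4.
Determined: C=7, E=4, H=1. The other variables each still have more than one consistent value. That makes 3.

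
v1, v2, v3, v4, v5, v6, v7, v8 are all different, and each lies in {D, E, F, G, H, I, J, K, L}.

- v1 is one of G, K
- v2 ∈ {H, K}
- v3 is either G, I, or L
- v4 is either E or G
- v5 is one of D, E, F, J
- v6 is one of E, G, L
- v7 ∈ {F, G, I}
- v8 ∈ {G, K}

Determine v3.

I

The 2 variables v1 and v8 are confined to {G, K}, which locks those values in; drop them from v2, v3, v4, v6, v7.
That leaves v2 = H.
That leaves v4 = E. Eliminate E elsewhere: v5, v6.
v6 has just one choice, so v6 = L. Eliminate L elsewhere: v3.
So v3 = I.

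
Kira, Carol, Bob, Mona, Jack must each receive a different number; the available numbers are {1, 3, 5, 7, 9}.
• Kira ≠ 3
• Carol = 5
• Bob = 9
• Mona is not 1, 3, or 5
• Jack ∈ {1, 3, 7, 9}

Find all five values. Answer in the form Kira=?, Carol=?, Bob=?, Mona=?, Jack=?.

Carol's domain is down to {5}, so Carol = 5. Eliminate 5 elsewhere: Kira.
Bob's domain is down to {9}, so Bob = 9. Strike 9 from Kira, Mona, Jack.
Mona's domain is down to {7}, so Mona = 7. Remove 7 from Kira, Jack.
That leaves Kira = 1. Strike 1 from Jack.
Jack has just one choice, so Jack = 3.

Kira=1, Carol=5, Bob=9, Mona=7, Jack=3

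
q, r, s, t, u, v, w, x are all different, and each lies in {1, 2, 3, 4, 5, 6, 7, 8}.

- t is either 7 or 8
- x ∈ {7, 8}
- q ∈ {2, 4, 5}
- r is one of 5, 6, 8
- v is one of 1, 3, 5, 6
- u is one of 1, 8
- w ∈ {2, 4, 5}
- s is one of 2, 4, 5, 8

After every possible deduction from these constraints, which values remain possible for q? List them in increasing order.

The 8 variables draw from only 8 values {1, 2, 3, 4, 5, 6, 7, 8}, so each is used; only v can be 3, hence v = 3.
The 7 still-open variables draw from only 7 values {1, 2, 4, 5, 6, 7, 8}, so each is used; only u can be 1, hence u = 1.
The 6 still-open variables draw from only 6 values {2, 4, 5, 6, 7, 8}, so each is used; only r can be 6, hence r = 6.
The 2 variables t and x are confined to {7, 8}, which locks those values in; drop them from s.
No further eliminations apply; q can still be any of 2, 4, 5.

2, 4, 5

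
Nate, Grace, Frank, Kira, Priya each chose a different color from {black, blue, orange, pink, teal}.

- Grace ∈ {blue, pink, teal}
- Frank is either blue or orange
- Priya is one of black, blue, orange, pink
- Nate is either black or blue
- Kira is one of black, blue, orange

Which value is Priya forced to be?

pink

The 5 variables draw from only 5 values {black, blue, orange, pink, teal}, so each is used; only Grace can be teal, hence Grace = teal.
The 4 still-open variables together cover exactly {black, blue, orange, pink} — 4 values for 4 variables — and pink appears only in Priya's list, so Priya = pink.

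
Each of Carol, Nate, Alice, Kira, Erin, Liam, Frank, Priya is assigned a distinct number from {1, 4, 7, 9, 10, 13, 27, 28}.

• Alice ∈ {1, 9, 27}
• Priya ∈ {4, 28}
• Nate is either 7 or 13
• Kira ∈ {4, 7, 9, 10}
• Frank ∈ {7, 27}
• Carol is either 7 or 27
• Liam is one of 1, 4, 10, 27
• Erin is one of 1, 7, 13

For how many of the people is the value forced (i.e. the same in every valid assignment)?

Among the 8 variables, 28 fits only Priya (and all 8 values in {1, 4, 7, 9, 10, 13, 27, 28} must be used), so Priya = 28.
Carol and Frank share exactly the 2 values {7, 27}; by pigeonhole those values go to them, so strike 7, 27 from Nate, Alice, Kira, Erin, Liam.
Nate must be 13 (only option left). So Erin can't be 13.
That leaves Erin = 1. So Alice, Liam can't be 1.
That leaves Alice = 9. Eliminate 9 elsewhere: Kira.
Determined: Nate=13, Alice=9, Erin=1, Priya=28. The other people each still have more than one consistent value. That makes 4.

4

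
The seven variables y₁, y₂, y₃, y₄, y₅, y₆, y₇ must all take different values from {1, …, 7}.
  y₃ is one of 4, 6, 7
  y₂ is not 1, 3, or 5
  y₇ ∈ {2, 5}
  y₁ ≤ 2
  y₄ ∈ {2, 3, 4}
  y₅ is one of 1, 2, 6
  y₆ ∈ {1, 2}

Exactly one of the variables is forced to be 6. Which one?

y₅

The 7 variables draw from only 7 values {1, 2, 3, 4, 5, 6, 7}, so each is used; only y₄ can be 3, hence y₄ = 3.
The 6 still-open variables together cover exactly {1, 2, 4, 5, 6, 7} — 6 values for 6 variables — and 5 appears only in y₇'s list, so y₇ = 5.
y₁ and y₆ between them cover only {1, 2} — a naked pair. Remove those values from y₂, y₅.
So 6 goes to y₅.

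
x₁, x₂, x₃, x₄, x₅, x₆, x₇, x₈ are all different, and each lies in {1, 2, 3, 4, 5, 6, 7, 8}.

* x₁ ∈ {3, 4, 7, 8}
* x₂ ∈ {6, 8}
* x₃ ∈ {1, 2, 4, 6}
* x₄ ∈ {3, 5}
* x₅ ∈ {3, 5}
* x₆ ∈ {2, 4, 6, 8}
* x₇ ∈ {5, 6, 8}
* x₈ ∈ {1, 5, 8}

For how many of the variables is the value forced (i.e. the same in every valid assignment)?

The 8 variables draw from only 8 values {1, 2, 3, 4, 5, 6, 7, 8}, so each is used; only x₁ can be 7, hence x₁ = 7.
x₄ and x₅ share exactly the 2 values {3, 5}; by pigeonhole those values go to them, so strike 3, 5 from x₇, x₈.
x₂ and x₇ between them cover only {6, 8} — a naked pair. Remove those values from x₃, x₆, x₈.
That leaves x₈ = 1. Eliminate 1 elsewhere: x₃.
Determined: x₁=7, x₈=1. The other variables each still have more than one consistent value. That makes 2.

2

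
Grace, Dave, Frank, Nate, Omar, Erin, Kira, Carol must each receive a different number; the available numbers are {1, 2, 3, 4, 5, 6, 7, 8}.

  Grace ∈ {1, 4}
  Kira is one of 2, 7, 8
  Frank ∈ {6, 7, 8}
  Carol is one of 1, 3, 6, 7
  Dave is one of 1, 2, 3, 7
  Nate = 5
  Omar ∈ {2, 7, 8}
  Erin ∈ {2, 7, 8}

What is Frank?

6

Nate's domain is down to {5}, so Nate = 5.
The 7 still-open variables draw from only 7 values {1, 2, 3, 4, 6, 7, 8}, so each is used; only Grace can be 4, hence Grace = 4.
Omar, Erin, Kira share exactly the 3 values {2, 7, 8}; by pigeonhole those values go to them, so strike 2, 7, 8 from Dave, Frank, Carol.
So Frank = 6.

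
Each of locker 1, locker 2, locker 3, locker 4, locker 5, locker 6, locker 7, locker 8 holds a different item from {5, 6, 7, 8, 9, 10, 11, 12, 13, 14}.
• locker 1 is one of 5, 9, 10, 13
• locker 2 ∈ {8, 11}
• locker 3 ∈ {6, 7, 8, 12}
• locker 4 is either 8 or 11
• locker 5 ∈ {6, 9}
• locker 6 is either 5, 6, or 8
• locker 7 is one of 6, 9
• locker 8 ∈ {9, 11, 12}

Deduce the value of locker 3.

7

The 2 variables locker 2 and locker 4 are confined to {8, 11}, which locks those values in; drop them from locker 3, locker 6, locker 8.
locker 5 and locker 7 share exactly the 2 values {6, 9}; by pigeonhole those values go to them, so strike 6, 9 from locker 1, locker 3, locker 6, locker 8.
locker 6's domain is down to {5}, so locker 6 = 5. So locker 1 can't be 5.
locker 8 has just one choice, so locker 8 = 12. Eliminate 12 elsewhere: locker 3.
So locker 3 = 7.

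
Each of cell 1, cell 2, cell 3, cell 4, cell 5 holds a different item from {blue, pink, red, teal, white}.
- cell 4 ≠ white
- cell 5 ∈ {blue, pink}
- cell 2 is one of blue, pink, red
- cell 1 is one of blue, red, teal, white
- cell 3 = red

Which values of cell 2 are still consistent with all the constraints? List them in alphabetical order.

blue, pink

cell 3's domain is down to {red}, so cell 3 = red. Strike red from cell 1, cell 2, cell 4.
The 4 still-open variables draw from only 4 values {blue, pink, teal, white}, so each is used; only cell 1 can be white, hence cell 1 = white.
Among the 3 still-open variables, teal fits only cell 4 (and all 3 values in {blue, pink, teal} must be used), so cell 4 = teal.
No further eliminations apply; cell 2 can still be any of blue, pink.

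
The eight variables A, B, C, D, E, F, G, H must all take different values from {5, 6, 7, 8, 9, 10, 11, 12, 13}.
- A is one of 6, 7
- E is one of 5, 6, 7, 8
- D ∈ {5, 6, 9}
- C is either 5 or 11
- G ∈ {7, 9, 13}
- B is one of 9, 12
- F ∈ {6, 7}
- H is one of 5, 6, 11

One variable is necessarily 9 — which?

D

The 8 variables draw from only 8 values {5, 6, 7, 8, 9, 11, 12, 13}, so each is used; only E can be 8, hence E = 8.
The 7 still-open variables draw from only 7 values {5, 6, 7, 9, 11, 12, 13}, so each is used; only B can be 12, hence B = 12.
Among the 6 still-open variables, 13 fits only G (and all 6 values in {5, 6, 7, 9, 11, 13} must be used), so G = 13.
Among the 5 still-open variables, 9 fits only D (and all 5 values in {5, 6, 7, 9, 11} must be used), so D = 9.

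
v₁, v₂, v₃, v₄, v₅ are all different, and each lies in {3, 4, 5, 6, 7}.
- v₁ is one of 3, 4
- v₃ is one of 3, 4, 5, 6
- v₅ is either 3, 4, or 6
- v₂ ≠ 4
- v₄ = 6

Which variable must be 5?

v₃

v₄'s domain is down to {6}, so v₄ = 6. So v₂, v₃, v₅ can't be 6.
The 4 still-open variables draw from only 4 values {3, 4, 5, 7}, so each is used; only v₂ can be 7, hence v₂ = 7.
Among the 3 still-open variables, 5 fits only v₃ (and all 3 values in {3, 4, 5} must be used), so v₃ = 5.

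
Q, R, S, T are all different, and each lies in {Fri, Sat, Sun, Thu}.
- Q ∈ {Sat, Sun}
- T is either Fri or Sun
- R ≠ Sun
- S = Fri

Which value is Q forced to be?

Sat

S must be Fri (only option left). Eliminate Fri elsewhere: R, T.
That leaves T = Sun. Eliminate Sun elsewhere: Q.
So Q = Sat.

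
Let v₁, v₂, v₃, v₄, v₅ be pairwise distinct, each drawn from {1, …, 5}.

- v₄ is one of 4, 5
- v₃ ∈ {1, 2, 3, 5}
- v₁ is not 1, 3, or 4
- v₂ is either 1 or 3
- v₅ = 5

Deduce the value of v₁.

2

v₅ has just one choice, so v₅ = 5. Strike 5 from v₁, v₃, v₄.
So v₁ = 2.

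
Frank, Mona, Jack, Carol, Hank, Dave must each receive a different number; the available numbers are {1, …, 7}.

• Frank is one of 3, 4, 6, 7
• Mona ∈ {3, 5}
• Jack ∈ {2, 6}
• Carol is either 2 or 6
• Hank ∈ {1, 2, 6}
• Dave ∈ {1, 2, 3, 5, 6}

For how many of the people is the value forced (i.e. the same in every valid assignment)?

Jack and Carol share exactly the 2 values {2, 6}; by pigeonhole those values go to them, so strike 2, 6 from Frank, Hank, Dave.
Hank must be 1 (only option left). Eliminate 1 elsewhere: Dave.
Mona and Dave between them cover only {3, 5} — a naked pair. Remove those values from Frank.
Determined: Hank=1. The other people each still have more than one consistent value. That makes 1.

1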